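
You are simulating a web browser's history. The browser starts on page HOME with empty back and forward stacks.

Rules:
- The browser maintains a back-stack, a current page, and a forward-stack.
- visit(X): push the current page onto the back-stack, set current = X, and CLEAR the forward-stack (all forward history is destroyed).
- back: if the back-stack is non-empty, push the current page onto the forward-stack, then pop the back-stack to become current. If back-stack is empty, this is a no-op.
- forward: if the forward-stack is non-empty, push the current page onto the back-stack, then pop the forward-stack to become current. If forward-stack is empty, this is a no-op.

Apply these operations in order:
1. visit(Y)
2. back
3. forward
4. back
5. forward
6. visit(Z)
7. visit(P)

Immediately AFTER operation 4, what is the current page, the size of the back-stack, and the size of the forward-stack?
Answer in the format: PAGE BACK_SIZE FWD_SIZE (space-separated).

After 1 (visit(Y)): cur=Y back=1 fwd=0
After 2 (back): cur=HOME back=0 fwd=1
After 3 (forward): cur=Y back=1 fwd=0
After 4 (back): cur=HOME back=0 fwd=1

HOME 0 1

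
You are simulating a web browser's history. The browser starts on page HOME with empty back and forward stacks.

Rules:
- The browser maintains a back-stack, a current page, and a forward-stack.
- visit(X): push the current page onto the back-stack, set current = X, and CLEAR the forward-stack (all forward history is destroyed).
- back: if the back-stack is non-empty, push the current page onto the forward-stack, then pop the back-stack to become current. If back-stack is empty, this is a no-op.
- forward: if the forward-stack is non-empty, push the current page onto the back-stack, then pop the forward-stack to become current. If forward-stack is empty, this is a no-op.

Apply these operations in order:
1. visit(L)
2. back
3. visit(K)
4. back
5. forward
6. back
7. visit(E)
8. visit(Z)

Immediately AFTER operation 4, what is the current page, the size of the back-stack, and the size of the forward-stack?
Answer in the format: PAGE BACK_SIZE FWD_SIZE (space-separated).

After 1 (visit(L)): cur=L back=1 fwd=0
After 2 (back): cur=HOME back=0 fwd=1
After 3 (visit(K)): cur=K back=1 fwd=0
After 4 (back): cur=HOME back=0 fwd=1

HOME 0 1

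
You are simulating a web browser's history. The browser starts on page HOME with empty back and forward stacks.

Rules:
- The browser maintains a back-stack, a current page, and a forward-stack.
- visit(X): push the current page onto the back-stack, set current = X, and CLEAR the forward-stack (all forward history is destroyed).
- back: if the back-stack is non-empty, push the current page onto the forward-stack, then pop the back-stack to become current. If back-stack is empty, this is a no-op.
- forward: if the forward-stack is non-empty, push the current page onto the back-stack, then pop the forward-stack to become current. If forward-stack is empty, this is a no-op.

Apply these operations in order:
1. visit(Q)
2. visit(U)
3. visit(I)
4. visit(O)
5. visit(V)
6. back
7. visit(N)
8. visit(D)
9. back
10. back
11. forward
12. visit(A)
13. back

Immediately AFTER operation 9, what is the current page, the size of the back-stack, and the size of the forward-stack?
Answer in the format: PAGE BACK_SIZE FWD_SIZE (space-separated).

After 1 (visit(Q)): cur=Q back=1 fwd=0
After 2 (visit(U)): cur=U back=2 fwd=0
After 3 (visit(I)): cur=I back=3 fwd=0
After 4 (visit(O)): cur=O back=4 fwd=0
After 5 (visit(V)): cur=V back=5 fwd=0
After 6 (back): cur=O back=4 fwd=1
After 7 (visit(N)): cur=N back=5 fwd=0
After 8 (visit(D)): cur=D back=6 fwd=0
After 9 (back): cur=N back=5 fwd=1

N 5 1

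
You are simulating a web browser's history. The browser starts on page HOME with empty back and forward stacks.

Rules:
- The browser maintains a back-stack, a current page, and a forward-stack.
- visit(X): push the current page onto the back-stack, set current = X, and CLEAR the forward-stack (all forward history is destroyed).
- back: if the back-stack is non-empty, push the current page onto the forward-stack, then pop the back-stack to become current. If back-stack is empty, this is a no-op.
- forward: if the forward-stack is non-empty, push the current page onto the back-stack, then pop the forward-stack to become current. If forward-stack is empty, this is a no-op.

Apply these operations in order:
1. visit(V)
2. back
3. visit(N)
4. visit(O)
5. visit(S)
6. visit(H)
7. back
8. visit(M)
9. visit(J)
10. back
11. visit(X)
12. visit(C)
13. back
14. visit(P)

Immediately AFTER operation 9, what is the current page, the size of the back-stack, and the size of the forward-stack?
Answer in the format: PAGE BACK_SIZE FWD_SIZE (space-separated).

After 1 (visit(V)): cur=V back=1 fwd=0
After 2 (back): cur=HOME back=0 fwd=1
After 3 (visit(N)): cur=N back=1 fwd=0
After 4 (visit(O)): cur=O back=2 fwd=0
After 5 (visit(S)): cur=S back=3 fwd=0
After 6 (visit(H)): cur=H back=4 fwd=0
After 7 (back): cur=S back=3 fwd=1
After 8 (visit(M)): cur=M back=4 fwd=0
After 9 (visit(J)): cur=J back=5 fwd=0

J 5 0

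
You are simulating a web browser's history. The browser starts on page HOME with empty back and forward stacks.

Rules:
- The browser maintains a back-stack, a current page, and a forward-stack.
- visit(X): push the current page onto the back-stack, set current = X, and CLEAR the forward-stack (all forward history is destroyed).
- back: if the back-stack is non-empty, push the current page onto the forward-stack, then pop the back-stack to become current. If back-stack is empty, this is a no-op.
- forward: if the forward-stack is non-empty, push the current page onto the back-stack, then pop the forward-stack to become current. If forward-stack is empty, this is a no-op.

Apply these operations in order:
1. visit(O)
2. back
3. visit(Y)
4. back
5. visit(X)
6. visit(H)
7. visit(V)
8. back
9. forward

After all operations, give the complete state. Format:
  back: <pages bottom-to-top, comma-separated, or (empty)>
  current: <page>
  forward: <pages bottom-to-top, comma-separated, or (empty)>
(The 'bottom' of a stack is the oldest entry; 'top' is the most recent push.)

Answer: back: HOME,X,H
current: V
forward: (empty)

Derivation:
After 1 (visit(O)): cur=O back=1 fwd=0
After 2 (back): cur=HOME back=0 fwd=1
After 3 (visit(Y)): cur=Y back=1 fwd=0
After 4 (back): cur=HOME back=0 fwd=1
After 5 (visit(X)): cur=X back=1 fwd=0
After 6 (visit(H)): cur=H back=2 fwd=0
After 7 (visit(V)): cur=V back=3 fwd=0
After 8 (back): cur=H back=2 fwd=1
After 9 (forward): cur=V back=3 fwd=0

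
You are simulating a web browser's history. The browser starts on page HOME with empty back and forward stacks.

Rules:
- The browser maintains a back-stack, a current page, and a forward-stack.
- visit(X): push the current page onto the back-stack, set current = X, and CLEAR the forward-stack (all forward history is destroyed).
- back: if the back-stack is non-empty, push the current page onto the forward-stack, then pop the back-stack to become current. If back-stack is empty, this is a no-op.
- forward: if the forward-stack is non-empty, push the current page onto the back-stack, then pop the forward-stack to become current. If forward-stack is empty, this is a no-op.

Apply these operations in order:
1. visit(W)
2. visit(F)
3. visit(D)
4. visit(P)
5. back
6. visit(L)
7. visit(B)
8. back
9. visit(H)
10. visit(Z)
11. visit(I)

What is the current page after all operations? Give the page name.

Answer: I

Derivation:
After 1 (visit(W)): cur=W back=1 fwd=0
After 2 (visit(F)): cur=F back=2 fwd=0
After 3 (visit(D)): cur=D back=3 fwd=0
After 4 (visit(P)): cur=P back=4 fwd=0
After 5 (back): cur=D back=3 fwd=1
After 6 (visit(L)): cur=L back=4 fwd=0
After 7 (visit(B)): cur=B back=5 fwd=0
After 8 (back): cur=L back=4 fwd=1
After 9 (visit(H)): cur=H back=5 fwd=0
After 10 (visit(Z)): cur=Z back=6 fwd=0
After 11 (visit(I)): cur=I back=7 fwd=0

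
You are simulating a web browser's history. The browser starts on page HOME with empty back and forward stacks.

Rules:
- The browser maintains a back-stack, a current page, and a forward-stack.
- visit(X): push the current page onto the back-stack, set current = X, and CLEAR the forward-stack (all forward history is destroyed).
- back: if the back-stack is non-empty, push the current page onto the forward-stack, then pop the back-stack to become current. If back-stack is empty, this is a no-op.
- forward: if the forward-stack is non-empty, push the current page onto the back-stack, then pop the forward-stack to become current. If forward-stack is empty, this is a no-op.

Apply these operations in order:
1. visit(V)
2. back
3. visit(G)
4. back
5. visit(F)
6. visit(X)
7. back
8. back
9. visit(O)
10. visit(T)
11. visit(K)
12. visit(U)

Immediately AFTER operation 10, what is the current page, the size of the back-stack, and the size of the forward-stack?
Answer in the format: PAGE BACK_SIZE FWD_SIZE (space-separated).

After 1 (visit(V)): cur=V back=1 fwd=0
After 2 (back): cur=HOME back=0 fwd=1
After 3 (visit(G)): cur=G back=1 fwd=0
After 4 (back): cur=HOME back=0 fwd=1
After 5 (visit(F)): cur=F back=1 fwd=0
After 6 (visit(X)): cur=X back=2 fwd=0
After 7 (back): cur=F back=1 fwd=1
After 8 (back): cur=HOME back=0 fwd=2
After 9 (visit(O)): cur=O back=1 fwd=0
After 10 (visit(T)): cur=T back=2 fwd=0

T 2 0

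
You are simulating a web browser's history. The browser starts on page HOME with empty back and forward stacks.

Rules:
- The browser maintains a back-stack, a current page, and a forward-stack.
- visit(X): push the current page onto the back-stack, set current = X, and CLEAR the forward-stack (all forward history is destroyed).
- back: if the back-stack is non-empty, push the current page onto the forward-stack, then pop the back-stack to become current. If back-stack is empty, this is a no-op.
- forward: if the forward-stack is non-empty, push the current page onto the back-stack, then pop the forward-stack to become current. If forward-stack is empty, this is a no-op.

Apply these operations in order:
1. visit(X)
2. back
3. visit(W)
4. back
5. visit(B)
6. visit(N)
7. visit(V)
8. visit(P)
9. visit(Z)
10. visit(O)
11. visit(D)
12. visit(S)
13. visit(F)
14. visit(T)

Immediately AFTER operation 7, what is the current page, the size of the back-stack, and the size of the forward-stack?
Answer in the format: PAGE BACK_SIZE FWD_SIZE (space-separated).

After 1 (visit(X)): cur=X back=1 fwd=0
After 2 (back): cur=HOME back=0 fwd=1
After 3 (visit(W)): cur=W back=1 fwd=0
After 4 (back): cur=HOME back=0 fwd=1
After 5 (visit(B)): cur=B back=1 fwd=0
After 6 (visit(N)): cur=N back=2 fwd=0
After 7 (visit(V)): cur=V back=3 fwd=0

V 3 0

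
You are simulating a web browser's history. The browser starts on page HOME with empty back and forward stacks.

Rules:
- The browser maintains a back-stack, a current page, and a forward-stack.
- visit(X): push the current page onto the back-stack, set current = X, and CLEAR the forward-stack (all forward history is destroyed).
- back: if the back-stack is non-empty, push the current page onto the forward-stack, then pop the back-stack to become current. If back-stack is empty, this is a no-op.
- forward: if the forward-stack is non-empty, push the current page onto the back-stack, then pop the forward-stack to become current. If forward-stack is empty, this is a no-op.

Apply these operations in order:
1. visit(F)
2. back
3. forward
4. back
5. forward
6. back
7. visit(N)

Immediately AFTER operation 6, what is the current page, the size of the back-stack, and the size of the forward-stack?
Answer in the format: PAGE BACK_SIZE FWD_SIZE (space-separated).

After 1 (visit(F)): cur=F back=1 fwd=0
After 2 (back): cur=HOME back=0 fwd=1
After 3 (forward): cur=F back=1 fwd=0
After 4 (back): cur=HOME back=0 fwd=1
After 5 (forward): cur=F back=1 fwd=0
After 6 (back): cur=HOME back=0 fwd=1

HOME 0 1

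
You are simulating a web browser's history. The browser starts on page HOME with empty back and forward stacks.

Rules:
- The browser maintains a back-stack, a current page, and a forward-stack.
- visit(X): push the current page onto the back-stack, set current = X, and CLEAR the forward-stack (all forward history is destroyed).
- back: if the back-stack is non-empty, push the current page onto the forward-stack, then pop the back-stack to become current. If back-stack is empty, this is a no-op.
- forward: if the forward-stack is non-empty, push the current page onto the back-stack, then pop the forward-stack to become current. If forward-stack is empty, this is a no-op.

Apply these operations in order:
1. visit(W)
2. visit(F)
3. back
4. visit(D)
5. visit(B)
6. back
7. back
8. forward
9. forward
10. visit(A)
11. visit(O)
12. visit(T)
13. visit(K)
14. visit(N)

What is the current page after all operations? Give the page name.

After 1 (visit(W)): cur=W back=1 fwd=0
After 2 (visit(F)): cur=F back=2 fwd=0
After 3 (back): cur=W back=1 fwd=1
After 4 (visit(D)): cur=D back=2 fwd=0
After 5 (visit(B)): cur=B back=3 fwd=0
After 6 (back): cur=D back=2 fwd=1
After 7 (back): cur=W back=1 fwd=2
After 8 (forward): cur=D back=2 fwd=1
After 9 (forward): cur=B back=3 fwd=0
After 10 (visit(A)): cur=A back=4 fwd=0
After 11 (visit(O)): cur=O back=5 fwd=0
After 12 (visit(T)): cur=T back=6 fwd=0
After 13 (visit(K)): cur=K back=7 fwd=0
After 14 (visit(N)): cur=N back=8 fwd=0

Answer: N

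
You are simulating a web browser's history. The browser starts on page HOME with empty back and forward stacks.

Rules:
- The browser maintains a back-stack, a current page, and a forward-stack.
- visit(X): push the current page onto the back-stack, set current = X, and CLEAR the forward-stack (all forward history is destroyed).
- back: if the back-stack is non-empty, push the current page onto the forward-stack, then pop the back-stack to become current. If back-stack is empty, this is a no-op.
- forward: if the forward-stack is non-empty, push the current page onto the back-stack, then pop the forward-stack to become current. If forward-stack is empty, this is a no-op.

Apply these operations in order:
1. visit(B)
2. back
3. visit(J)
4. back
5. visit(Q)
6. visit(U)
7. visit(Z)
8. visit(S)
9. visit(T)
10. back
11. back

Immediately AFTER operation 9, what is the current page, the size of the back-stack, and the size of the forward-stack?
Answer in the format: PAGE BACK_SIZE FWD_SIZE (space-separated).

After 1 (visit(B)): cur=B back=1 fwd=0
After 2 (back): cur=HOME back=0 fwd=1
After 3 (visit(J)): cur=J back=1 fwd=0
After 4 (back): cur=HOME back=0 fwd=1
After 5 (visit(Q)): cur=Q back=1 fwd=0
After 6 (visit(U)): cur=U back=2 fwd=0
After 7 (visit(Z)): cur=Z back=3 fwd=0
After 8 (visit(S)): cur=S back=4 fwd=0
After 9 (visit(T)): cur=T back=5 fwd=0

T 5 0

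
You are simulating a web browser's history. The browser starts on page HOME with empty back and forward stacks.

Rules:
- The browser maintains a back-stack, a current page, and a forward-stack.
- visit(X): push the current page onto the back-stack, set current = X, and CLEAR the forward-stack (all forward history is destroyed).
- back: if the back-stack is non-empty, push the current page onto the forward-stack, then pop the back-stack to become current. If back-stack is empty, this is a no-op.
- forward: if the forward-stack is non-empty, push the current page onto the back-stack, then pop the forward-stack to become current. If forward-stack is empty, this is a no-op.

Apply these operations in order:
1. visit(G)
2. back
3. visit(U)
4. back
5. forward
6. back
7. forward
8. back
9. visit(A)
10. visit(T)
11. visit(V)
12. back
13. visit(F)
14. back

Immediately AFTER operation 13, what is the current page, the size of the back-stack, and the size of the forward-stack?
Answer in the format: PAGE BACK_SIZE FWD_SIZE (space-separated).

After 1 (visit(G)): cur=G back=1 fwd=0
After 2 (back): cur=HOME back=0 fwd=1
After 3 (visit(U)): cur=U back=1 fwd=0
After 4 (back): cur=HOME back=0 fwd=1
After 5 (forward): cur=U back=1 fwd=0
After 6 (back): cur=HOME back=0 fwd=1
After 7 (forward): cur=U back=1 fwd=0
After 8 (back): cur=HOME back=0 fwd=1
After 9 (visit(A)): cur=A back=1 fwd=0
After 10 (visit(T)): cur=T back=2 fwd=0
After 11 (visit(V)): cur=V back=3 fwd=0
After 12 (back): cur=T back=2 fwd=1
After 13 (visit(F)): cur=F back=3 fwd=0

F 3 0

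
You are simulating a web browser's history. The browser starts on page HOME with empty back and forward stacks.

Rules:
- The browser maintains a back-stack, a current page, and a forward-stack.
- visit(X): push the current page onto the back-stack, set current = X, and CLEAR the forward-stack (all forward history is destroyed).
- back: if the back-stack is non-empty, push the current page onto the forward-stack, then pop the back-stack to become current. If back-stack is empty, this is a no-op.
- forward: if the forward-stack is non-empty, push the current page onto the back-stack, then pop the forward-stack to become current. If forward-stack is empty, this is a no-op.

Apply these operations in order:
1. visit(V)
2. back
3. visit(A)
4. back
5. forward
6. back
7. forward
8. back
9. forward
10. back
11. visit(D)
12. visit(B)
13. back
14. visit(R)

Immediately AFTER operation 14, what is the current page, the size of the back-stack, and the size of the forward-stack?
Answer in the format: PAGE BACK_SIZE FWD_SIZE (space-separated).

After 1 (visit(V)): cur=V back=1 fwd=0
After 2 (back): cur=HOME back=0 fwd=1
After 3 (visit(A)): cur=A back=1 fwd=0
After 4 (back): cur=HOME back=0 fwd=1
After 5 (forward): cur=A back=1 fwd=0
After 6 (back): cur=HOME back=0 fwd=1
After 7 (forward): cur=A back=1 fwd=0
After 8 (back): cur=HOME back=0 fwd=1
After 9 (forward): cur=A back=1 fwd=0
After 10 (back): cur=HOME back=0 fwd=1
After 11 (visit(D)): cur=D back=1 fwd=0
After 12 (visit(B)): cur=B back=2 fwd=0
After 13 (back): cur=D back=1 fwd=1
After 14 (visit(R)): cur=R back=2 fwd=0

R 2 0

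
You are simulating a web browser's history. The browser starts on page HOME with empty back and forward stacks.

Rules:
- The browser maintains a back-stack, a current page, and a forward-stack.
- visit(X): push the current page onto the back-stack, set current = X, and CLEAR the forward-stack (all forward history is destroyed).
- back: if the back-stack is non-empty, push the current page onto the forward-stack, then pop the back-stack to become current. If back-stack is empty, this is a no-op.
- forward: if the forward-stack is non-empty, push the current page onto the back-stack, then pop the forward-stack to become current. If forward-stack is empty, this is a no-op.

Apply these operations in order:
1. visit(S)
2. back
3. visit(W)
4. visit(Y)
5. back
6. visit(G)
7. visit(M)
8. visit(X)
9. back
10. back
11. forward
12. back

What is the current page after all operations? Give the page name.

After 1 (visit(S)): cur=S back=1 fwd=0
After 2 (back): cur=HOME back=0 fwd=1
After 3 (visit(W)): cur=W back=1 fwd=0
After 4 (visit(Y)): cur=Y back=2 fwd=0
After 5 (back): cur=W back=1 fwd=1
After 6 (visit(G)): cur=G back=2 fwd=0
After 7 (visit(M)): cur=M back=3 fwd=0
After 8 (visit(X)): cur=X back=4 fwd=0
After 9 (back): cur=M back=3 fwd=1
After 10 (back): cur=G back=2 fwd=2
After 11 (forward): cur=M back=3 fwd=1
After 12 (back): cur=G back=2 fwd=2

Answer: G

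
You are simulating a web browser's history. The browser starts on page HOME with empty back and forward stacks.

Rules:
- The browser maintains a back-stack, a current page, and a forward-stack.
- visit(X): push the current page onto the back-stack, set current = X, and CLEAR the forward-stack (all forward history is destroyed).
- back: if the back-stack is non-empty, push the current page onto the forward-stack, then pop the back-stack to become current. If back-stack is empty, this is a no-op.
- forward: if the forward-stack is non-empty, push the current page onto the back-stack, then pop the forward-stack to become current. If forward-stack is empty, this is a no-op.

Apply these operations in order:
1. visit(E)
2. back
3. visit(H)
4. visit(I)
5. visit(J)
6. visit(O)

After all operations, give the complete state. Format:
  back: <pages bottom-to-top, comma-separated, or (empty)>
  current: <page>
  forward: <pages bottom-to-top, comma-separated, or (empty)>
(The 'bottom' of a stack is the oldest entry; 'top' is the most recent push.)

After 1 (visit(E)): cur=E back=1 fwd=0
After 2 (back): cur=HOME back=0 fwd=1
After 3 (visit(H)): cur=H back=1 fwd=0
After 4 (visit(I)): cur=I back=2 fwd=0
After 5 (visit(J)): cur=J back=3 fwd=0
After 6 (visit(O)): cur=O back=4 fwd=0

Answer: back: HOME,H,I,J
current: O
forward: (empty)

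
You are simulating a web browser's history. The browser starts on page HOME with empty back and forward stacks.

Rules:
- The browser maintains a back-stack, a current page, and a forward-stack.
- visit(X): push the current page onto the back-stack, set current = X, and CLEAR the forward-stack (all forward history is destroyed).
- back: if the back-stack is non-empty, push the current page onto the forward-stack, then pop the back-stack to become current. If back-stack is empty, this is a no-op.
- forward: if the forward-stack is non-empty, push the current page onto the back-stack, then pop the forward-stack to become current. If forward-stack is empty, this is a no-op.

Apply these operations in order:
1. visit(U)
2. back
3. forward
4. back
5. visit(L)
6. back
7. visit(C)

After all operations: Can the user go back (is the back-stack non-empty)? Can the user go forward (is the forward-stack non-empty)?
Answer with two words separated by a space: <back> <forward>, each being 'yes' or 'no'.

After 1 (visit(U)): cur=U back=1 fwd=0
After 2 (back): cur=HOME back=0 fwd=1
After 3 (forward): cur=U back=1 fwd=0
After 4 (back): cur=HOME back=0 fwd=1
After 5 (visit(L)): cur=L back=1 fwd=0
After 6 (back): cur=HOME back=0 fwd=1
After 7 (visit(C)): cur=C back=1 fwd=0

Answer: yes no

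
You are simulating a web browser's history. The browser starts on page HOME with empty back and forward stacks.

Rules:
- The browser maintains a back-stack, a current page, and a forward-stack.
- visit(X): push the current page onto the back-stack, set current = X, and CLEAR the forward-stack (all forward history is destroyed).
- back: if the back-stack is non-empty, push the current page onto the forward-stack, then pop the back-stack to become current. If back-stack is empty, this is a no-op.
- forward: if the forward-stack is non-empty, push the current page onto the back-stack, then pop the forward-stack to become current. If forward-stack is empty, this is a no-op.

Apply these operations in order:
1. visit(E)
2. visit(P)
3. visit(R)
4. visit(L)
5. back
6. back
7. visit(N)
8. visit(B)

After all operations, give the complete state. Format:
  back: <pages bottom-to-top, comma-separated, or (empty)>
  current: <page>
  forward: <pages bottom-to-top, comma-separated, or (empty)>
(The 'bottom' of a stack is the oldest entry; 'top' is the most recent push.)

Answer: back: HOME,E,P,N
current: B
forward: (empty)

Derivation:
After 1 (visit(E)): cur=E back=1 fwd=0
After 2 (visit(P)): cur=P back=2 fwd=0
After 3 (visit(R)): cur=R back=3 fwd=0
After 4 (visit(L)): cur=L back=4 fwd=0
After 5 (back): cur=R back=3 fwd=1
After 6 (back): cur=P back=2 fwd=2
After 7 (visit(N)): cur=N back=3 fwd=0
After 8 (visit(B)): cur=B back=4 fwd=0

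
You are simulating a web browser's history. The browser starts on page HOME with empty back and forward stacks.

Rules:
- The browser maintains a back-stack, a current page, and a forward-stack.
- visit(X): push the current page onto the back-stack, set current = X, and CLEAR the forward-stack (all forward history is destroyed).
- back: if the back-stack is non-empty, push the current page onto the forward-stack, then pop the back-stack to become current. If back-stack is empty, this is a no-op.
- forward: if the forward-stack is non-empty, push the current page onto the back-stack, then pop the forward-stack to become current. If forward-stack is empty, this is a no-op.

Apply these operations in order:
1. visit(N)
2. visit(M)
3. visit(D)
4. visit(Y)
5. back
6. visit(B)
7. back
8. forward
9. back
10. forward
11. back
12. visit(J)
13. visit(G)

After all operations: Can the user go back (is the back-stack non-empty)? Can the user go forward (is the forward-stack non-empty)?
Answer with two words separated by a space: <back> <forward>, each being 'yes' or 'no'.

Answer: yes no

Derivation:
After 1 (visit(N)): cur=N back=1 fwd=0
After 2 (visit(M)): cur=M back=2 fwd=0
After 3 (visit(D)): cur=D back=3 fwd=0
After 4 (visit(Y)): cur=Y back=4 fwd=0
After 5 (back): cur=D back=3 fwd=1
After 6 (visit(B)): cur=B back=4 fwd=0
After 7 (back): cur=D back=3 fwd=1
After 8 (forward): cur=B back=4 fwd=0
After 9 (back): cur=D back=3 fwd=1
After 10 (forward): cur=B back=4 fwd=0
After 11 (back): cur=D back=3 fwd=1
After 12 (visit(J)): cur=J back=4 fwd=0
After 13 (visit(G)): cur=G back=5 fwd=0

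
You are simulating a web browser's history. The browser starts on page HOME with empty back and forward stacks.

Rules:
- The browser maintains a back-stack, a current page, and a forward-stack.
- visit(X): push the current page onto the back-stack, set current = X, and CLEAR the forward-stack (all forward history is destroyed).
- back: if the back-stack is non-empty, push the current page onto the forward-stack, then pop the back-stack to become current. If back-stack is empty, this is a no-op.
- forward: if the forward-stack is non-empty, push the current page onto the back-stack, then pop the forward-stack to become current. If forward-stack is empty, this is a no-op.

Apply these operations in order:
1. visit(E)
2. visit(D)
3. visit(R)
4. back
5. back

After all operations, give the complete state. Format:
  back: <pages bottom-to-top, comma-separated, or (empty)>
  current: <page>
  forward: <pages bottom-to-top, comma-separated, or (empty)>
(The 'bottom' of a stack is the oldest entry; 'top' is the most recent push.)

After 1 (visit(E)): cur=E back=1 fwd=0
After 2 (visit(D)): cur=D back=2 fwd=0
After 3 (visit(R)): cur=R back=3 fwd=0
After 4 (back): cur=D back=2 fwd=1
After 5 (back): cur=E back=1 fwd=2

Answer: back: HOME
current: E
forward: R,D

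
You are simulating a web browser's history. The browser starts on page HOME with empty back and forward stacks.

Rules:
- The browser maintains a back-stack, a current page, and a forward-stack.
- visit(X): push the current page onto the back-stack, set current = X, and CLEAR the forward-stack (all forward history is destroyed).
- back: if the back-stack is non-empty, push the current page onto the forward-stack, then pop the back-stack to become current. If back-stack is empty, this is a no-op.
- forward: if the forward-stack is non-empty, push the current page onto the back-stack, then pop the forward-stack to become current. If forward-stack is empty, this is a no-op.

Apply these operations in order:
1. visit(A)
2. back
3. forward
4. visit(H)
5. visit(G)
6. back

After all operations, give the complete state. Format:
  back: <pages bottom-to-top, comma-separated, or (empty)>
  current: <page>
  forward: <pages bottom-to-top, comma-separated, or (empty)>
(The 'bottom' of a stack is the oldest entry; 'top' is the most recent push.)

Answer: back: HOME,A
current: H
forward: G

Derivation:
After 1 (visit(A)): cur=A back=1 fwd=0
After 2 (back): cur=HOME back=0 fwd=1
After 3 (forward): cur=A back=1 fwd=0
After 4 (visit(H)): cur=H back=2 fwd=0
After 5 (visit(G)): cur=G back=3 fwd=0
After 6 (back): cur=H back=2 fwd=1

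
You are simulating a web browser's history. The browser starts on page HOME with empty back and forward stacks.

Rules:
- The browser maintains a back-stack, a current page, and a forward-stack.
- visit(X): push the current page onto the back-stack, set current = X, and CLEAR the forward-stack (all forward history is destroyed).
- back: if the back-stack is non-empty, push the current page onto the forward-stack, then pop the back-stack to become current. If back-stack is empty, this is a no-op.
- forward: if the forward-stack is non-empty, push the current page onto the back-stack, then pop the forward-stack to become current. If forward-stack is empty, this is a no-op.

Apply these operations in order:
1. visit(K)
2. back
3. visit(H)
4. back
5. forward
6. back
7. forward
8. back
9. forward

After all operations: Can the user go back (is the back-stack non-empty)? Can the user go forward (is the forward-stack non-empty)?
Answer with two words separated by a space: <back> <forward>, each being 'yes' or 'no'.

After 1 (visit(K)): cur=K back=1 fwd=0
After 2 (back): cur=HOME back=0 fwd=1
After 3 (visit(H)): cur=H back=1 fwd=0
After 4 (back): cur=HOME back=0 fwd=1
After 5 (forward): cur=H back=1 fwd=0
After 6 (back): cur=HOME back=0 fwd=1
After 7 (forward): cur=H back=1 fwd=0
After 8 (back): cur=HOME back=0 fwd=1
After 9 (forward): cur=H back=1 fwd=0

Answer: yes no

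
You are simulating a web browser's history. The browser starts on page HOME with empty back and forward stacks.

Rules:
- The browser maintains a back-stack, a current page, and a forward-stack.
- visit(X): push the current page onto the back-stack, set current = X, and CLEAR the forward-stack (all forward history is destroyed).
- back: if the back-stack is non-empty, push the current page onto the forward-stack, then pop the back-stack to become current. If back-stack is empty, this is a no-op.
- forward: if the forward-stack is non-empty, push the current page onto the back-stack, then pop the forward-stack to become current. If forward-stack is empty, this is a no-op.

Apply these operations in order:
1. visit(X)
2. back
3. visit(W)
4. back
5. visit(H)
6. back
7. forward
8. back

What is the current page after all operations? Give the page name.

After 1 (visit(X)): cur=X back=1 fwd=0
After 2 (back): cur=HOME back=0 fwd=1
After 3 (visit(W)): cur=W back=1 fwd=0
After 4 (back): cur=HOME back=0 fwd=1
After 5 (visit(H)): cur=H back=1 fwd=0
After 6 (back): cur=HOME back=0 fwd=1
After 7 (forward): cur=H back=1 fwd=0
After 8 (back): cur=HOME back=0 fwd=1

Answer: HOME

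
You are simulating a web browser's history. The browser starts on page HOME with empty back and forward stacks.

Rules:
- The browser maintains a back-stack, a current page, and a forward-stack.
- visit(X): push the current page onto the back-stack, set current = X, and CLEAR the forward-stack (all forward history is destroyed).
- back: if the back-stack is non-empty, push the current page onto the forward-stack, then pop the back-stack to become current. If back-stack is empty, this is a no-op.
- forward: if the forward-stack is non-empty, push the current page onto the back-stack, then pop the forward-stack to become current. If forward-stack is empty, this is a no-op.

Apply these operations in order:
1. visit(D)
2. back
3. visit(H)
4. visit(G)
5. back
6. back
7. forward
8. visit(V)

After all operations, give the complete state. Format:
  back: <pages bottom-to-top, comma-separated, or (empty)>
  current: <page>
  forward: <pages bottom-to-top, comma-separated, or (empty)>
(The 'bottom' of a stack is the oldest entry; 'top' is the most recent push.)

After 1 (visit(D)): cur=D back=1 fwd=0
After 2 (back): cur=HOME back=0 fwd=1
After 3 (visit(H)): cur=H back=1 fwd=0
After 4 (visit(G)): cur=G back=2 fwd=0
After 5 (back): cur=H back=1 fwd=1
After 6 (back): cur=HOME back=0 fwd=2
After 7 (forward): cur=H back=1 fwd=1
After 8 (visit(V)): cur=V back=2 fwd=0

Answer: back: HOME,H
current: V
forward: (empty)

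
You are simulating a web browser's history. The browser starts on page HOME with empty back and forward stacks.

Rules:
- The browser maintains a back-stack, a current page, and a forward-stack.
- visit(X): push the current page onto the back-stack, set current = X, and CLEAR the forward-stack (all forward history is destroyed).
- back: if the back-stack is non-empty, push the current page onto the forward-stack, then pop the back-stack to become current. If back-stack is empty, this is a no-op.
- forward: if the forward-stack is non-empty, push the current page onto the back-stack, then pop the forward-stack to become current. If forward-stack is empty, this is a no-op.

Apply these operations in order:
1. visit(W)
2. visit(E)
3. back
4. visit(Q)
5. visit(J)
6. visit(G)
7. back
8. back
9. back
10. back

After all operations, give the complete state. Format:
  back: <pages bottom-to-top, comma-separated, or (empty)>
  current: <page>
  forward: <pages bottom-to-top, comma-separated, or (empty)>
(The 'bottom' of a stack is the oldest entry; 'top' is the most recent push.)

Answer: back: (empty)
current: HOME
forward: G,J,Q,W

Derivation:
After 1 (visit(W)): cur=W back=1 fwd=0
After 2 (visit(E)): cur=E back=2 fwd=0
After 3 (back): cur=W back=1 fwd=1
After 4 (visit(Q)): cur=Q back=2 fwd=0
After 5 (visit(J)): cur=J back=3 fwd=0
After 6 (visit(G)): cur=G back=4 fwd=0
After 7 (back): cur=J back=3 fwd=1
After 8 (back): cur=Q back=2 fwd=2
After 9 (back): cur=W back=1 fwd=3
After 10 (back): cur=HOME back=0 fwd=4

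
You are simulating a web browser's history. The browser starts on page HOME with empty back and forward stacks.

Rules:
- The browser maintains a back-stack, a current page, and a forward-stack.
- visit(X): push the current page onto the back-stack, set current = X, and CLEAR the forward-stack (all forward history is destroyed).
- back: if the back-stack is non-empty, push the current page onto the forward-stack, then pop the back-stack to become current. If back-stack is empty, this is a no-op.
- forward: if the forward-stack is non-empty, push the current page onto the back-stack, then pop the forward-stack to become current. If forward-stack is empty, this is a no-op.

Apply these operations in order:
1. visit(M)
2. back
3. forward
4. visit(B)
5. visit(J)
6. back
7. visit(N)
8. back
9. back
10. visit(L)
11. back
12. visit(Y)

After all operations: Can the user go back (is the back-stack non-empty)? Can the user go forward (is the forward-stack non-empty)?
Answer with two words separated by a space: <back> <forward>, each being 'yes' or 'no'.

After 1 (visit(M)): cur=M back=1 fwd=0
After 2 (back): cur=HOME back=0 fwd=1
After 3 (forward): cur=M back=1 fwd=0
After 4 (visit(B)): cur=B back=2 fwd=0
After 5 (visit(J)): cur=J back=3 fwd=0
After 6 (back): cur=B back=2 fwd=1
After 7 (visit(N)): cur=N back=3 fwd=0
After 8 (back): cur=B back=2 fwd=1
After 9 (back): cur=M back=1 fwd=2
After 10 (visit(L)): cur=L back=2 fwd=0
After 11 (back): cur=M back=1 fwd=1
After 12 (visit(Y)): cur=Y back=2 fwd=0

Answer: yes no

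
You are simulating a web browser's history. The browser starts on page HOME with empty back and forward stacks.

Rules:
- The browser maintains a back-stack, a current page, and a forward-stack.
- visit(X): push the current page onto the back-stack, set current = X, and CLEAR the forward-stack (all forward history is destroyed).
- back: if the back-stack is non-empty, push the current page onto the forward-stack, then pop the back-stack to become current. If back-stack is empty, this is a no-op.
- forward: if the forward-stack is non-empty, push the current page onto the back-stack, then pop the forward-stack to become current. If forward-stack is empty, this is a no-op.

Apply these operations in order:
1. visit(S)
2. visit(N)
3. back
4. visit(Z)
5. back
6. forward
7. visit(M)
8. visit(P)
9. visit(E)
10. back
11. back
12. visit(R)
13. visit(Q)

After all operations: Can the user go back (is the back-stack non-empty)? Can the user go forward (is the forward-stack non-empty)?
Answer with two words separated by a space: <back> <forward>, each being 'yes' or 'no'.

Answer: yes no

Derivation:
After 1 (visit(S)): cur=S back=1 fwd=0
After 2 (visit(N)): cur=N back=2 fwd=0
After 3 (back): cur=S back=1 fwd=1
After 4 (visit(Z)): cur=Z back=2 fwd=0
After 5 (back): cur=S back=1 fwd=1
After 6 (forward): cur=Z back=2 fwd=0
After 7 (visit(M)): cur=M back=3 fwd=0
After 8 (visit(P)): cur=P back=4 fwd=0
After 9 (visit(E)): cur=E back=5 fwd=0
After 10 (back): cur=P back=4 fwd=1
After 11 (back): cur=M back=3 fwd=2
After 12 (visit(R)): cur=R back=4 fwd=0
After 13 (visit(Q)): cur=Q back=5 fwd=0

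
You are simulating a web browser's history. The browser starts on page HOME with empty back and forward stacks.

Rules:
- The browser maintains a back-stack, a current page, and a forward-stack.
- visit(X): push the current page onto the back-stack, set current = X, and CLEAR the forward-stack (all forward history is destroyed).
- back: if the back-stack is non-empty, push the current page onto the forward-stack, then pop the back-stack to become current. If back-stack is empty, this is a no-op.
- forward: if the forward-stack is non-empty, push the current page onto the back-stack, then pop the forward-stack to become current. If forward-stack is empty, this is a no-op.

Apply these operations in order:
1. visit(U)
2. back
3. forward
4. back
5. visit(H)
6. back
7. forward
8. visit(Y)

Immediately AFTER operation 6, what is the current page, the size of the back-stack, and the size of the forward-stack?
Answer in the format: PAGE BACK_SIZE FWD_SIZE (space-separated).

After 1 (visit(U)): cur=U back=1 fwd=0
After 2 (back): cur=HOME back=0 fwd=1
After 3 (forward): cur=U back=1 fwd=0
After 4 (back): cur=HOME back=0 fwd=1
After 5 (visit(H)): cur=H back=1 fwd=0
After 6 (back): cur=HOME back=0 fwd=1

HOME 0 1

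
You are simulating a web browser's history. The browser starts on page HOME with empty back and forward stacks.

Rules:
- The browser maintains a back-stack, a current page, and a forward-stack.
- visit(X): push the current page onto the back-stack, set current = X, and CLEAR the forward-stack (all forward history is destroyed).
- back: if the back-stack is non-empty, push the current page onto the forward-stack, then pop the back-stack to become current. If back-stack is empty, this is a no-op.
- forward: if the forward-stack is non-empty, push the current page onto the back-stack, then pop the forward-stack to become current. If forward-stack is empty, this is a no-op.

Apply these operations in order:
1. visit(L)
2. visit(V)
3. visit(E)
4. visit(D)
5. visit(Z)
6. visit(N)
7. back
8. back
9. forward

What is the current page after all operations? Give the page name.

After 1 (visit(L)): cur=L back=1 fwd=0
After 2 (visit(V)): cur=V back=2 fwd=0
After 3 (visit(E)): cur=E back=3 fwd=0
After 4 (visit(D)): cur=D back=4 fwd=0
After 5 (visit(Z)): cur=Z back=5 fwd=0
After 6 (visit(N)): cur=N back=6 fwd=0
After 7 (back): cur=Z back=5 fwd=1
After 8 (back): cur=D back=4 fwd=2
After 9 (forward): cur=Z back=5 fwd=1

Answer: Z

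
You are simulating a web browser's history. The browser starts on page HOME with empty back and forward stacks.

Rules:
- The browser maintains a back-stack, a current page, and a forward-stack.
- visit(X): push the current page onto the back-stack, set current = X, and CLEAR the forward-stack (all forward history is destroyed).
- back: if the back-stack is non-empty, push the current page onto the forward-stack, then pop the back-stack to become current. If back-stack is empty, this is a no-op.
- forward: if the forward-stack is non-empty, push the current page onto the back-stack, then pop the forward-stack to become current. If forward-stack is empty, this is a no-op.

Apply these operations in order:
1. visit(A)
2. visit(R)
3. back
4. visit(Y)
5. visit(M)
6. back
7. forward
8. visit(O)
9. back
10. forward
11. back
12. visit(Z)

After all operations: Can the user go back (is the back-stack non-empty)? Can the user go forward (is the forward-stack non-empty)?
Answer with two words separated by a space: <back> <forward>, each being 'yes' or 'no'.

Answer: yes no

Derivation:
After 1 (visit(A)): cur=A back=1 fwd=0
After 2 (visit(R)): cur=R back=2 fwd=0
After 3 (back): cur=A back=1 fwd=1
After 4 (visit(Y)): cur=Y back=2 fwd=0
After 5 (visit(M)): cur=M back=3 fwd=0
After 6 (back): cur=Y back=2 fwd=1
After 7 (forward): cur=M back=3 fwd=0
After 8 (visit(O)): cur=O back=4 fwd=0
After 9 (back): cur=M back=3 fwd=1
After 10 (forward): cur=O back=4 fwd=0
After 11 (back): cur=M back=3 fwd=1
After 12 (visit(Z)): cur=Z back=4 fwd=0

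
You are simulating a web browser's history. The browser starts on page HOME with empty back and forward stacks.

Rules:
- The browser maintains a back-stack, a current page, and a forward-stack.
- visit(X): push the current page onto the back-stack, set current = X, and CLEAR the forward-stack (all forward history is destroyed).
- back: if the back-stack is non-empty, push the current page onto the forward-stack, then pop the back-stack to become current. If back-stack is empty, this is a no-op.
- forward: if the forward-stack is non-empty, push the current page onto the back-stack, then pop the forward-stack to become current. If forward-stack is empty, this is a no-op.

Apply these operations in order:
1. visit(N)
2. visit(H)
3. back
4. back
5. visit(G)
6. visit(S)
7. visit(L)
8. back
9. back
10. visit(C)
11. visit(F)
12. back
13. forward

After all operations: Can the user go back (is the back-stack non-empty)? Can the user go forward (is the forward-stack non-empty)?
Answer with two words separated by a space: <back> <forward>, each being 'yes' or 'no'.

After 1 (visit(N)): cur=N back=1 fwd=0
After 2 (visit(H)): cur=H back=2 fwd=0
After 3 (back): cur=N back=1 fwd=1
After 4 (back): cur=HOME back=0 fwd=2
After 5 (visit(G)): cur=G back=1 fwd=0
After 6 (visit(S)): cur=S back=2 fwd=0
After 7 (visit(L)): cur=L back=3 fwd=0
After 8 (back): cur=S back=2 fwd=1
After 9 (back): cur=G back=1 fwd=2
After 10 (visit(C)): cur=C back=2 fwd=0
After 11 (visit(F)): cur=F back=3 fwd=0
After 12 (back): cur=C back=2 fwd=1
After 13 (forward): cur=F back=3 fwd=0

Answer: yes no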